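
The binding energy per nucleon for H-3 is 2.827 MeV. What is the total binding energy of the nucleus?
B.E. = 2.827 × 3 = 8.481 MeV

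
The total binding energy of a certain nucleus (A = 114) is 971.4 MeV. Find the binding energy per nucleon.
B.E./A = 971.4/114 = 8.521 MeV/nucleon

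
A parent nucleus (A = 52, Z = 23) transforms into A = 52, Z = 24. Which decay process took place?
ΔA = 0, ΔZ = +1 ⇒ beta-minus decay (β⁻)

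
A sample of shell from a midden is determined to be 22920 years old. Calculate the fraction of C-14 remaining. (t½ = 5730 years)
N/N₀ = (1/2)^(t/t½) = 0.0625 = 6.25%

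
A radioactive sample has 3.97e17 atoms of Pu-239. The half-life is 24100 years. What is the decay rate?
A = λN = 1.142e13 decays/year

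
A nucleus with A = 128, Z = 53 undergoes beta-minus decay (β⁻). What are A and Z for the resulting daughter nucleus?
Daughter: A = 128, Z = 54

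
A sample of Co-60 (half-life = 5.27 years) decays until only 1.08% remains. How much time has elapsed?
t = t½ × log₂(N₀/N) = 34.43 years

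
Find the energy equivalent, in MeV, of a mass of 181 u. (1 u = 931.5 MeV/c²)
E = mc² = 1.686e5 MeV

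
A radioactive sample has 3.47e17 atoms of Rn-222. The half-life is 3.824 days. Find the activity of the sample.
A = λN = 6.29e16 decays/day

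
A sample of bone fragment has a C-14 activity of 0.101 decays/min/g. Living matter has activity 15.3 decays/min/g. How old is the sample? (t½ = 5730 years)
Age = t½ × log₂(A₀/A) = 41500 years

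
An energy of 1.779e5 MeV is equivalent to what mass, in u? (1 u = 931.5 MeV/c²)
m = E/c² = 191 u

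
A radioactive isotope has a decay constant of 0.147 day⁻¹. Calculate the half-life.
t½ = ln(2)/λ = 4.715 days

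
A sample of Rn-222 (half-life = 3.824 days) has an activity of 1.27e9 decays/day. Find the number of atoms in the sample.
N = A/λ = 7.006e9 atoms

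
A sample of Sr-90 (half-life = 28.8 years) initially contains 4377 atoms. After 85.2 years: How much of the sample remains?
N = N₀(1/2)^(t/t½) = 563.2 atoms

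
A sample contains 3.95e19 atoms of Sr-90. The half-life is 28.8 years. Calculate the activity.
A = λN = 9.507e17 decays/year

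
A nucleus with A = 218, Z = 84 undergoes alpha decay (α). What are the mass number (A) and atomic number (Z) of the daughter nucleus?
Daughter: A = 214, Z = 82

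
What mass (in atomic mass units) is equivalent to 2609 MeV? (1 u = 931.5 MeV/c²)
m = E/c² = 2.801 u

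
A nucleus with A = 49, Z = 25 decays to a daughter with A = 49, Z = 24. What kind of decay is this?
ΔA = 0, ΔZ = -1 ⇒ beta-plus decay (β⁺) or electron capture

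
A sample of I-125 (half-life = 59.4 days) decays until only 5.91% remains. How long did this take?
t = t½ × log₂(N₀/N) = 242.4 days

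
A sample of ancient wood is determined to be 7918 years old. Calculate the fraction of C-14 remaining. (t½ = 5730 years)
N/N₀ = (1/2)^(t/t½) = 0.3837 = 38.4%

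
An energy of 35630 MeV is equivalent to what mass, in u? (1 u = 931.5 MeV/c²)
m = E/c² = 38.25 u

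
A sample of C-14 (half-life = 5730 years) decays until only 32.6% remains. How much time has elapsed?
t = t½ × log₂(N₀/N) = 9266 years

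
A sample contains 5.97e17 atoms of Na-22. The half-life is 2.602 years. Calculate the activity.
A = λN = 1.59e17 decays/year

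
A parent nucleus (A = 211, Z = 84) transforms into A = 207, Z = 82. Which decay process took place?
ΔA = -4, ΔZ = -2 ⇒ alpha decay (α)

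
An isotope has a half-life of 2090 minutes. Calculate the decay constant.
λ = ln(2)/t½ = 3.316e-4 minute⁻¹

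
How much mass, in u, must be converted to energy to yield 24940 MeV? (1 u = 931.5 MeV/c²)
m = E/c² = 26.77 u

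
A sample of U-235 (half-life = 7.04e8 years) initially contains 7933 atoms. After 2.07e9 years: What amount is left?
N = N₀(1/2)^(t/t½) = 1033 atoms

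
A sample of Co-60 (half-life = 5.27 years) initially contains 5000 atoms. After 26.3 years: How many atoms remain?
N = N₀(1/2)^(t/t½) = 157.3 atoms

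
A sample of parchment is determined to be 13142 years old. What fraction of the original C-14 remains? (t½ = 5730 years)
N/N₀ = (1/2)^(t/t½) = 0.204 = 20.4%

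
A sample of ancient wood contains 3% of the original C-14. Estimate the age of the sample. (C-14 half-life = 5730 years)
Age = t½ × log₂(1/ratio) = 28990 years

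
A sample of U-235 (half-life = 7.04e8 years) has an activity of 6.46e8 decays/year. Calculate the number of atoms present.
N = A/λ = 6.561e17 atoms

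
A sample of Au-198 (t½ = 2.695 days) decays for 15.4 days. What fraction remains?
N/N₀ = (1/2)^(t/t½) = 0.01905 = 1.9%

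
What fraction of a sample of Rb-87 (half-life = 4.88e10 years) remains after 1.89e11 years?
N/N₀ = (1/2)^(t/t½) = 0.06825 = 6.83%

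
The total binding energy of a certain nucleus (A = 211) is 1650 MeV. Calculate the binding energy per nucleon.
B.E./A = 1650/211 = 7.82 MeV/nucleon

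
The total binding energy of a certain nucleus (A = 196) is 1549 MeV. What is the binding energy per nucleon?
B.E./A = 1549/196 = 7.903 MeV/nucleon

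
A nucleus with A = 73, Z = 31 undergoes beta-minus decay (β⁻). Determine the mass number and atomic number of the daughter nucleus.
Daughter: A = 73, Z = 32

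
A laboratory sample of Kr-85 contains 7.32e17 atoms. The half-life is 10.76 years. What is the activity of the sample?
A = λN = 4.715e16 decays/year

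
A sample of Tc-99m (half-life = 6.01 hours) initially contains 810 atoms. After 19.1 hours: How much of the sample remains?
N = N₀(1/2)^(t/t½) = 89.5 atoms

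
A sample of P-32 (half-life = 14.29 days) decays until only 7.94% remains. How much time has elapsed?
t = t½ × log₂(N₀/N) = 52.23 days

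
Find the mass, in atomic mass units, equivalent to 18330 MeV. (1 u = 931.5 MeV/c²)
m = E/c² = 19.68 u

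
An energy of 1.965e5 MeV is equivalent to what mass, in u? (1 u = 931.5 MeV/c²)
m = E/c² = 211 u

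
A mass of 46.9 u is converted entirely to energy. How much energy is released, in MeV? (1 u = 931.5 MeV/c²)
E = mc² = 43690 MeV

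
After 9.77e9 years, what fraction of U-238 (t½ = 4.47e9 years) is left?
N/N₀ = (1/2)^(t/t½) = 0.2198 = 22%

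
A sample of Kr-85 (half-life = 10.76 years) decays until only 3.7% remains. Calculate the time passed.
t = t½ × log₂(N₀/N) = 51.18 years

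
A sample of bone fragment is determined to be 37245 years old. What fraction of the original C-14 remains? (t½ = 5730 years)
N/N₀ = (1/2)^(t/t½) = 0.01105 = 1.1%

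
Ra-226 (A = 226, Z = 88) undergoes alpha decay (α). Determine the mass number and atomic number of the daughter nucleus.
Daughter: A = 222, Z = 86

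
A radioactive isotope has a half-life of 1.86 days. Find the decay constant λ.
λ = ln(2)/t½ = 0.3727 day⁻¹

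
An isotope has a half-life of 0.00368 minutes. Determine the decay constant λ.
λ = ln(2)/t½ = 188.4 minute⁻¹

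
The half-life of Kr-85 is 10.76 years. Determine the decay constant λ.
λ = ln(2)/t½ = 0.06442 year⁻¹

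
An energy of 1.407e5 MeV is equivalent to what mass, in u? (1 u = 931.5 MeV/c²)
m = E/c² = 151 u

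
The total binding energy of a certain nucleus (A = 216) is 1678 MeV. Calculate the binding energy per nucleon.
B.E./A = 1678/216 = 7.769 MeV/nucleon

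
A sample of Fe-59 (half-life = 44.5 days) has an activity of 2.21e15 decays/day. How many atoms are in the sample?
N = A/λ = 1.419e17 atoms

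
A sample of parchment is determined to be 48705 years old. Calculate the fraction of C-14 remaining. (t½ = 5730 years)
N/N₀ = (1/2)^(t/t½) = 0.002762 = 0.276%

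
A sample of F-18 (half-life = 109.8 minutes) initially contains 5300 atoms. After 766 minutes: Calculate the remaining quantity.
N = N₀(1/2)^(t/t½) = 42.09 atoms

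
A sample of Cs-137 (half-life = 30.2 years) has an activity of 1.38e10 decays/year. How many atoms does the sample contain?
N = A/λ = 6.013e11 atoms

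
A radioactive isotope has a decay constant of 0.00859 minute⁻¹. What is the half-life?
t½ = ln(2)/λ = 80.69 minutes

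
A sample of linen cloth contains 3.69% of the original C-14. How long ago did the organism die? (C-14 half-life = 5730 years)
Age = t½ × log₂(1/ratio) = 27280 years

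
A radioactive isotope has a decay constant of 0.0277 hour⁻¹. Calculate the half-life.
t½ = ln(2)/λ = 25.02 hours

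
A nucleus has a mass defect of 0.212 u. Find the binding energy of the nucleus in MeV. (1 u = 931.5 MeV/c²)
B.E. = Δm × 931.5 = 197.5 MeV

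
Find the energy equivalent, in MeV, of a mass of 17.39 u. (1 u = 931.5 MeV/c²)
E = mc² = 16200 MeV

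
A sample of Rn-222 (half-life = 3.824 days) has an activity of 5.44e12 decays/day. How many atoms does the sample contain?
N = A/λ = 3.001e13 atoms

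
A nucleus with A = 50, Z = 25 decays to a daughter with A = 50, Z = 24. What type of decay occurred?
ΔA = 0, ΔZ = -1 ⇒ beta-plus decay (β⁺) or electron capture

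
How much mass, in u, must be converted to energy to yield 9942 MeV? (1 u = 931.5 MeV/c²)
m = E/c² = 10.67 u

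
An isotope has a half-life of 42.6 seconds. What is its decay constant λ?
λ = ln(2)/t½ = 0.01627 second⁻¹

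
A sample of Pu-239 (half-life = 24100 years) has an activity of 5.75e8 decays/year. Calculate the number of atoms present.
N = A/λ = 1.999e13 atoms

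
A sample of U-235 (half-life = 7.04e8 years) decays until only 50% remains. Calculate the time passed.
t = t½ × log₂(N₀/N) = 7.04e8 years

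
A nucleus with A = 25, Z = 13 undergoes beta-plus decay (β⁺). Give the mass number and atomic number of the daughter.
Daughter: A = 25, Z = 12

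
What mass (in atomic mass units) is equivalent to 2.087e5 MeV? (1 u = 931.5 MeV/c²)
m = E/c² = 224 u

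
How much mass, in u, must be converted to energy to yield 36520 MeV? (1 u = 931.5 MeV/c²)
m = E/c² = 39.21 u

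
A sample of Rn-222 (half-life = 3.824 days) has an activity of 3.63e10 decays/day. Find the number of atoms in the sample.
N = A/λ = 2.003e11 atoms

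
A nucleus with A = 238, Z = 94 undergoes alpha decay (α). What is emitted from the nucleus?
α particle = ⁴₂He (2 protons + 2 neutrons)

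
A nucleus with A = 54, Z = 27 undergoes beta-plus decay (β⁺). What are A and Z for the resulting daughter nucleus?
Daughter: A = 54, Z = 26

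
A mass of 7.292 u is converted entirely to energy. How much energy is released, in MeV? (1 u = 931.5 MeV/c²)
E = mc² = 6792 MeV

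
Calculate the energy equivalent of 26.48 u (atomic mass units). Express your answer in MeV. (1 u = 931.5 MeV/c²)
E = mc² = 24670 MeV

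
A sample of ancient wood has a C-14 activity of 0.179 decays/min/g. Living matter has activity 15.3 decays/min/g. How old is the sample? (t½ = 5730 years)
Age = t½ × log₂(A₀/A) = 36770 years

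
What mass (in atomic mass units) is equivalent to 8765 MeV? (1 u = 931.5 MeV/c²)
m = E/c² = 9.41 u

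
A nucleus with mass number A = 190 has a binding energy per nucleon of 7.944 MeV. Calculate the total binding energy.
B.E. = 7.944 × 190 = 1509 MeV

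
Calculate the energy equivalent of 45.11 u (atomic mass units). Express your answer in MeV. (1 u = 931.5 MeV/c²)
E = mc² = 42020 MeV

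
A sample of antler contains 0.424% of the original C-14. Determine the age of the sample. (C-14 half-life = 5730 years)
Age = t½ × log₂(1/ratio) = 45160 years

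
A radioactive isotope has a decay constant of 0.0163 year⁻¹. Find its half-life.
t½ = ln(2)/λ = 42.52 years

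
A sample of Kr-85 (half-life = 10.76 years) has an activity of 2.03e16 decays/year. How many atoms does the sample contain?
N = A/λ = 3.151e17 atoms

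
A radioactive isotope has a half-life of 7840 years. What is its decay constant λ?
λ = ln(2)/t½ = 8.841e-5 year⁻¹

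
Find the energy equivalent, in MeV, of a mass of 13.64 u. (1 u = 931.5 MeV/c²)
E = mc² = 12710 MeV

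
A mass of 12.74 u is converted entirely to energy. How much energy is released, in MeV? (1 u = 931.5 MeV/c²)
E = mc² = 11870 MeV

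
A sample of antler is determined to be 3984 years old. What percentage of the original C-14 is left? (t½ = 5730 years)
N/N₀ = (1/2)^(t/t½) = 0.6176 = 61.8%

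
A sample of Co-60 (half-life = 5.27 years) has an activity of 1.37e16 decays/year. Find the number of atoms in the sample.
N = A/λ = 1.042e17 atoms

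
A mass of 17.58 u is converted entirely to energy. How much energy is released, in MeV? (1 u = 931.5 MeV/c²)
E = mc² = 16380 MeV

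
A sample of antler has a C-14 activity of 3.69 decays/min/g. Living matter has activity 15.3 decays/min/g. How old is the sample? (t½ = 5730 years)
Age = t½ × log₂(A₀/A) = 11760 years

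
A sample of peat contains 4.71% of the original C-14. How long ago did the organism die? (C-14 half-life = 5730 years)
Age = t½ × log₂(1/ratio) = 25260 years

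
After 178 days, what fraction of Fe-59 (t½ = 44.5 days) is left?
N/N₀ = (1/2)^(t/t½) = 0.0625 = 6.25%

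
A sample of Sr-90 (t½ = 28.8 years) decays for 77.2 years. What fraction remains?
N/N₀ = (1/2)^(t/t½) = 0.156 = 15.6%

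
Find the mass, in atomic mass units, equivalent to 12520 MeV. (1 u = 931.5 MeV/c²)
m = E/c² = 13.44 u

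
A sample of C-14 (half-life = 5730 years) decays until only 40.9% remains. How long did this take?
t = t½ × log₂(N₀/N) = 7391 years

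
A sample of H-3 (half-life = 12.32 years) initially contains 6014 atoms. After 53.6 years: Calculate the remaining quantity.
N = N₀(1/2)^(t/t½) = 294.8 atoms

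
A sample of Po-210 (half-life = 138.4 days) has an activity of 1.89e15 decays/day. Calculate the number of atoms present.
N = A/λ = 3.774e17 atoms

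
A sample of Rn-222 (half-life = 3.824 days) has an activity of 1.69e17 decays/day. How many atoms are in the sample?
N = A/λ = 9.324e17 atoms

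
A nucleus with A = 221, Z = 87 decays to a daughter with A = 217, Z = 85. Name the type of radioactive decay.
ΔA = -4, ΔZ = -2 ⇒ alpha decay (α)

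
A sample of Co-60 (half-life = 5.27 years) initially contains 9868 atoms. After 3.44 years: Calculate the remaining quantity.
N = N₀(1/2)^(t/t½) = 6277 atoms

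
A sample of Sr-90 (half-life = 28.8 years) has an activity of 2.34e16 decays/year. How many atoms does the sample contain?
N = A/λ = 9.723e17 atoms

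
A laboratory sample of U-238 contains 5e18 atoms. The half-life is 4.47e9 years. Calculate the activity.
A = λN = 7.753e8 decays/year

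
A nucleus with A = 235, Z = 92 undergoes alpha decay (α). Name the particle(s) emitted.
α particle = ⁴₂He (2 protons + 2 neutrons)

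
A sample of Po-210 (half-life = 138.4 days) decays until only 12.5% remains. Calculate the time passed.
t = t½ × log₂(N₀/N) = 415.2 days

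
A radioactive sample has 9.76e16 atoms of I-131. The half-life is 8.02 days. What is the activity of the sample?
A = λN = 8.435e15 decays/day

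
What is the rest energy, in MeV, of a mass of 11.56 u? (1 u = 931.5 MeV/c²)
E = mc² = 10770 MeV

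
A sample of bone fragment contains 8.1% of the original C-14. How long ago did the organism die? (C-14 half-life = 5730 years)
Age = t½ × log₂(1/ratio) = 20780 years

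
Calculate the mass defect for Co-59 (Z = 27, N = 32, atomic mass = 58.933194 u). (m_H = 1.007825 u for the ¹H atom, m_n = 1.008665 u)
Δm = Z·m_H + N·m_n − M = 0.5554 u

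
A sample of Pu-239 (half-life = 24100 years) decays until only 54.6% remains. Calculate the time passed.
t = t½ × log₂(N₀/N) = 21040 years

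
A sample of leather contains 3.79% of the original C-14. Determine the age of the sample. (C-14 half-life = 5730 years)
Age = t½ × log₂(1/ratio) = 27060 years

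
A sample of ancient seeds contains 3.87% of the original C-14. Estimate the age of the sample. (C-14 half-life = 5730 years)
Age = t½ × log₂(1/ratio) = 26880 years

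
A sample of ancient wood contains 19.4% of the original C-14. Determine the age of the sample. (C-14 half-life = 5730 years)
Age = t½ × log₂(1/ratio) = 13560 years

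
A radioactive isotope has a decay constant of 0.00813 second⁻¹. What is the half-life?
t½ = ln(2)/λ = 85.26 seconds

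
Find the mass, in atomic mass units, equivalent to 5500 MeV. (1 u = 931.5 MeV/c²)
m = E/c² = 5.904 u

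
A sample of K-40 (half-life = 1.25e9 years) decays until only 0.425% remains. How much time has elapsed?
t = t½ × log₂(N₀/N) = 9.848e9 years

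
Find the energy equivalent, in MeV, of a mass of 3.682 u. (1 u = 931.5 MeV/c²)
E = mc² = 3430 MeV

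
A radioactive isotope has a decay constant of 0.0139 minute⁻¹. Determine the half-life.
t½ = ln(2)/λ = 49.87 minutes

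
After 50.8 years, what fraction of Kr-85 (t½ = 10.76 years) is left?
N/N₀ = (1/2)^(t/t½) = 0.03791 = 3.79%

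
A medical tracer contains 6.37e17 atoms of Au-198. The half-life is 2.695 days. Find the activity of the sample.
A = λN = 1.638e17 decays/day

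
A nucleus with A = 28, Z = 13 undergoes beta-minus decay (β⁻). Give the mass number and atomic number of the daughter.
Daughter: A = 28, Z = 14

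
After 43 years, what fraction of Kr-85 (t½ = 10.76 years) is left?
N/N₀ = (1/2)^(t/t½) = 0.06266 = 6.27%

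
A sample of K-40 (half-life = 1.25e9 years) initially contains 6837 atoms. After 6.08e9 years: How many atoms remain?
N = N₀(1/2)^(t/t½) = 234.8 atoms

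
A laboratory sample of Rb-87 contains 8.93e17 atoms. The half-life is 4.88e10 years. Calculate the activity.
A = λN = 1.268e7 decays/year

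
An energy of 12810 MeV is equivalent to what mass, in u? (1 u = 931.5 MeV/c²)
m = E/c² = 13.75 u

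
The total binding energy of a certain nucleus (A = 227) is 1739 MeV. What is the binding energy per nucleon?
B.E./A = 1739/227 = 7.661 MeV/nucleon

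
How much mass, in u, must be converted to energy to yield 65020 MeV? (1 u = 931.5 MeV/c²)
m = E/c² = 69.8 u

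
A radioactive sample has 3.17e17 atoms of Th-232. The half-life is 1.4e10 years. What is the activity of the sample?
A = λN = 1.569e7 decays/year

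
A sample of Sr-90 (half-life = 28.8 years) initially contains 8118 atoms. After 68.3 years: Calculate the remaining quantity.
N = N₀(1/2)^(t/t½) = 1569 atoms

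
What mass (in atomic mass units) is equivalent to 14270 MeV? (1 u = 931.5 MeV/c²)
m = E/c² = 15.32 u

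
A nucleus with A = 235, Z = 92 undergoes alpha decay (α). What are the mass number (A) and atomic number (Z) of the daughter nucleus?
Daughter: A = 231, Z = 90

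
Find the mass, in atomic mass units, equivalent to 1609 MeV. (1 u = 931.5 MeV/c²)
m = E/c² = 1.727 u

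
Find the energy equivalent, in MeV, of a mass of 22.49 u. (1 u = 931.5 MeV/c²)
E = mc² = 20950 MeV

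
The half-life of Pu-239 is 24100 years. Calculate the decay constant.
λ = ln(2)/t½ = 2.876e-5 year⁻¹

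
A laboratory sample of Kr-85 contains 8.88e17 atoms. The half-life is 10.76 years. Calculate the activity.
A = λN = 5.72e16 decays/year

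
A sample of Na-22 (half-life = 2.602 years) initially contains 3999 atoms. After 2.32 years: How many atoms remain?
N = N₀(1/2)^(t/t½) = 2155 atoms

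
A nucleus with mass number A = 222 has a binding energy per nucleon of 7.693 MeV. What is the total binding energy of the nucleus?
B.E. = 7.693 × 222 = 1708 MeV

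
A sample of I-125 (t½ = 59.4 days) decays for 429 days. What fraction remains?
N/N₀ = (1/2)^(t/t½) = 0.006697 = 0.67%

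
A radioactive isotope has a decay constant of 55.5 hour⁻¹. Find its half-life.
t½ = ln(2)/λ = 0.01249 hours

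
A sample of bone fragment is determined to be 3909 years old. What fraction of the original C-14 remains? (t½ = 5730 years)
N/N₀ = (1/2)^(t/t½) = 0.6232 = 62.3%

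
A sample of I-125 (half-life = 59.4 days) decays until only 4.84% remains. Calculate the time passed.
t = t½ × log₂(N₀/N) = 259.5 days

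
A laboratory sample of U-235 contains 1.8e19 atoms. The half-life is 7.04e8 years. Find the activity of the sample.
A = λN = 1.772e10 decays/year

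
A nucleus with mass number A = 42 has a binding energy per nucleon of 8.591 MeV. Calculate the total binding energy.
B.E. = 8.591 × 42 = 360.8 MeV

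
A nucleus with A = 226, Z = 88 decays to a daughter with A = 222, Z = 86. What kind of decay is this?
ΔA = -4, ΔZ = -2 ⇒ alpha decay (α)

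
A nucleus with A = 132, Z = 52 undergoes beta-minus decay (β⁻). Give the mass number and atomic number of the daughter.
Daughter: A = 132, Z = 53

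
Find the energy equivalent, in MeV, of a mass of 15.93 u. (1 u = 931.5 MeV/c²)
E = mc² = 14840 MeV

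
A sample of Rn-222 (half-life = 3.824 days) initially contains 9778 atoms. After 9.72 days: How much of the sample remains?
N = N₀(1/2)^(t/t½) = 1679 atoms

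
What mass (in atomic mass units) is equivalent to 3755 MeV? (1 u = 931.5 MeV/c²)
m = E/c² = 4.031 u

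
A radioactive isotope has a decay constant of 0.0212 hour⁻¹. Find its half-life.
t½ = ln(2)/λ = 32.7 hours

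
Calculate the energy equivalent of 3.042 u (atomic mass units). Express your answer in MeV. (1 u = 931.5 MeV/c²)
E = mc² = 2834 MeV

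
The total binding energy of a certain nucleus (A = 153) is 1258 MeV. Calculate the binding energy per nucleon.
B.E./A = 1258/153 = 8.222 MeV/nucleon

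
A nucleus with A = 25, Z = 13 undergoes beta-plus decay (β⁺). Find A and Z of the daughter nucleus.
Daughter: A = 25, Z = 12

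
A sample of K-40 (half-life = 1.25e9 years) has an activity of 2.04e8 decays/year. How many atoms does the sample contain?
N = A/λ = 3.679e17 atoms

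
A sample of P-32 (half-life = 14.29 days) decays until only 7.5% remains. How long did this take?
t = t½ × log₂(N₀/N) = 53.4 days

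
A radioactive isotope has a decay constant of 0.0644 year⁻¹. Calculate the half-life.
t½ = ln(2)/λ = 10.76 years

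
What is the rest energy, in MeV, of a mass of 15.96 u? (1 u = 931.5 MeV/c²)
E = mc² = 14870 MeV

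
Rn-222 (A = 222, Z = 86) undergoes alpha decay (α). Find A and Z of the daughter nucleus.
Daughter: A = 218, Z = 84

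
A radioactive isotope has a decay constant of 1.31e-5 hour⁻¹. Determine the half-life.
t½ = ln(2)/λ = 52910 hours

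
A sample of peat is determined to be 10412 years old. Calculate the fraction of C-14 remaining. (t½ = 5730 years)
N/N₀ = (1/2)^(t/t½) = 0.2838 = 28.4%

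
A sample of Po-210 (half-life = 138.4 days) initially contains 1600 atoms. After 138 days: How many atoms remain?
N = N₀(1/2)^(t/t½) = 801.6 atoms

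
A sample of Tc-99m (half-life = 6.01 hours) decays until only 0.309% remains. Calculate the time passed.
t = t½ × log₂(N₀/N) = 50.11 hours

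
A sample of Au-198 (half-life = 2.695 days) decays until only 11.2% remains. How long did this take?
t = t½ × log₂(N₀/N) = 8.512 days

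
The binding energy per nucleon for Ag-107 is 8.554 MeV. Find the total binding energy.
B.E. = 8.554 × 107 = 915.3 MeV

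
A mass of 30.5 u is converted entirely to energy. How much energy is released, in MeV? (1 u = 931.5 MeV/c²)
E = mc² = 28410 MeV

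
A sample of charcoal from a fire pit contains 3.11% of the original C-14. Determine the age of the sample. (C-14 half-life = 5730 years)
Age = t½ × log₂(1/ratio) = 28690 years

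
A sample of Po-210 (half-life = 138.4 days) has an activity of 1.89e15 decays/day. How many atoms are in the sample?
N = A/λ = 3.774e17 atoms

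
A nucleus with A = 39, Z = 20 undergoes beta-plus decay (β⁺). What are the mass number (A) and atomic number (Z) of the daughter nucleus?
Daughter: A = 39, Z = 19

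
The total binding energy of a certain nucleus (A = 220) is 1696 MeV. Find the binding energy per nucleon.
B.E./A = 1696/220 = 7.709 MeV/nucleon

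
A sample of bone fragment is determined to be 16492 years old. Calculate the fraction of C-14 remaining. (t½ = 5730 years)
N/N₀ = (1/2)^(t/t½) = 0.136 = 13.6%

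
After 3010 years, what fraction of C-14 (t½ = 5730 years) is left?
N/N₀ = (1/2)^(t/t½) = 0.6948 = 69.5%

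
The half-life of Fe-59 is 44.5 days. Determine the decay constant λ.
λ = ln(2)/t½ = 0.01558 day⁻¹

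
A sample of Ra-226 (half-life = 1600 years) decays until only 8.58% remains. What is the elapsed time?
t = t½ × log₂(N₀/N) = 5669 years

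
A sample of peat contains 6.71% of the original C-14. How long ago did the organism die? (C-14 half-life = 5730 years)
Age = t½ × log₂(1/ratio) = 22330 years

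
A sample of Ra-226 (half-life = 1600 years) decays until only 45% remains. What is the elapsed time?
t = t½ × log₂(N₀/N) = 1843 years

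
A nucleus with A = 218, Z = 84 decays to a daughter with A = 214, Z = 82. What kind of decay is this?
ΔA = -4, ΔZ = -2 ⇒ alpha decay (α)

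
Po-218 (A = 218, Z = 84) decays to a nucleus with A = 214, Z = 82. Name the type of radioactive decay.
ΔA = -4, ΔZ = -2 ⇒ alpha decay (α)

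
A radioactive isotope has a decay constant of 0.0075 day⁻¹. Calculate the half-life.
t½ = ln(2)/λ = 92.42 days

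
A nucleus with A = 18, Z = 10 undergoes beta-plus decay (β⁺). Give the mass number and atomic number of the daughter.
Daughter: A = 18, Z = 9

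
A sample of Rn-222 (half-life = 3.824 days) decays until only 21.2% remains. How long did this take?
t = t½ × log₂(N₀/N) = 8.558 days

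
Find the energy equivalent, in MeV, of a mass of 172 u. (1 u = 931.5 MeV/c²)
E = mc² = 1.602e5 MeV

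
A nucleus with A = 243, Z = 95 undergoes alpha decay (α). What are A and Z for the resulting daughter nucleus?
Daughter: A = 239, Z = 93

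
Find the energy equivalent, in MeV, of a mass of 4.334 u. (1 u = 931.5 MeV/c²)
E = mc² = 4037 MeV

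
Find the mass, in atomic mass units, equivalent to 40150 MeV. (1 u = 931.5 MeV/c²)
m = E/c² = 43.1 u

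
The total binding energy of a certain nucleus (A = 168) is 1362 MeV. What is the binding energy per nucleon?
B.E./A = 1362/168 = 8.107 MeV/nucleon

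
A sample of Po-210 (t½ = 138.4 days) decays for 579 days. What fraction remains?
N/N₀ = (1/2)^(t/t½) = 0.05503 = 5.5%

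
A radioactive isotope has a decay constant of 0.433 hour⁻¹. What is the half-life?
t½ = ln(2)/λ = 1.601 hours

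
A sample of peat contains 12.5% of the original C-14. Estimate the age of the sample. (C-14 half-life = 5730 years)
Age = t½ × log₂(1/ratio) = 17190 years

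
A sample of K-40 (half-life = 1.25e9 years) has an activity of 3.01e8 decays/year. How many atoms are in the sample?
N = A/λ = 5.428e17 atoms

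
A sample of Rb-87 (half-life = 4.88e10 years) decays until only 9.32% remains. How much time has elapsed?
t = t½ × log₂(N₀/N) = 1.671e11 years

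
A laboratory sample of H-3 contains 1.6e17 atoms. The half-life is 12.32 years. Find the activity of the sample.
A = λN = 9.002e15 decays/year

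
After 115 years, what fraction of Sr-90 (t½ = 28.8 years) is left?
N/N₀ = (1/2)^(t/t½) = 0.0628 = 6.28%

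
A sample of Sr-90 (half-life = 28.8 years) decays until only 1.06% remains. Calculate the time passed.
t = t½ × log₂(N₀/N) = 188.9 years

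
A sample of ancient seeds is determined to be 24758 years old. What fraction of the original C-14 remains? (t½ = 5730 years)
N/N₀ = (1/2)^(t/t½) = 0.05004 = 5%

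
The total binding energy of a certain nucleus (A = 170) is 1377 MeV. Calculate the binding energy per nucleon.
B.E./A = 1377/170 = 8.1 MeV/nucleon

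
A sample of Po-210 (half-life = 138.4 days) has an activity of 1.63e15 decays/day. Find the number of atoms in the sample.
N = A/λ = 3.255e17 atoms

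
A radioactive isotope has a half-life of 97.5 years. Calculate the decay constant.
λ = ln(2)/t½ = 0.007109 year⁻¹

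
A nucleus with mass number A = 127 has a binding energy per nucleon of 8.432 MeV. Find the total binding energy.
B.E. = 8.432 × 127 = 1071 MeV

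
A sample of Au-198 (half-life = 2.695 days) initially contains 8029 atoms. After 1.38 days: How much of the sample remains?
N = N₀(1/2)^(t/t½) = 5630 atoms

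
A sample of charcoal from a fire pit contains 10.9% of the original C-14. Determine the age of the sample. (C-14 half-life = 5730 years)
Age = t½ × log₂(1/ratio) = 18320 years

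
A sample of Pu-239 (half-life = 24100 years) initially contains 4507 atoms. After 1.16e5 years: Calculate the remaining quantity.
N = N₀(1/2)^(t/t½) = 160.3 atoms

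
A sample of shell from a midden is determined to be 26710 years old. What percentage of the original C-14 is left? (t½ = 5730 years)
N/N₀ = (1/2)^(t/t½) = 0.03952 = 3.95%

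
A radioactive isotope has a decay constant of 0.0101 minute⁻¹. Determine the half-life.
t½ = ln(2)/λ = 68.63 minutes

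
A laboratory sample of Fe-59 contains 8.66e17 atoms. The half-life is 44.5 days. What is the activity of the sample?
A = λN = 1.349e16 decays/day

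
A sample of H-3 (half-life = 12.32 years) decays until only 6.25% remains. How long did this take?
t = t½ × log₂(N₀/N) = 49.28 years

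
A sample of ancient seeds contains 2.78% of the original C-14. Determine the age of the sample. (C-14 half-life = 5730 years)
Age = t½ × log₂(1/ratio) = 29620 years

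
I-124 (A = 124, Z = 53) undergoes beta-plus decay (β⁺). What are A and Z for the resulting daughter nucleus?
Daughter: A = 124, Z = 52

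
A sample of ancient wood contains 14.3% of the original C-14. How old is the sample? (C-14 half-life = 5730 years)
Age = t½ × log₂(1/ratio) = 16080 years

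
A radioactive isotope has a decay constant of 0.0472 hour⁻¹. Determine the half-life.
t½ = ln(2)/λ = 14.69 hours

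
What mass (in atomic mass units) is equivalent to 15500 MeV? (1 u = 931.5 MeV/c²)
m = E/c² = 16.64 u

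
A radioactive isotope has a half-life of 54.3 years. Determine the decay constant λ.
λ = ln(2)/t½ = 0.01277 year⁻¹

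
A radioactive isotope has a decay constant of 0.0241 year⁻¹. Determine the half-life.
t½ = ln(2)/λ = 28.76 years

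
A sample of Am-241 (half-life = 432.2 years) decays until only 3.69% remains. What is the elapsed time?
t = t½ × log₂(N₀/N) = 2057 years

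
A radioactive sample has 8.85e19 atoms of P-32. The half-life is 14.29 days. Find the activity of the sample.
A = λN = 4.293e18 decays/day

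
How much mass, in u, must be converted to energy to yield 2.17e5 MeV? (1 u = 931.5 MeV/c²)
m = E/c² = 233 u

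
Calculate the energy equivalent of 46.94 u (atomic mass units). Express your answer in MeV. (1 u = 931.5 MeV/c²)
E = mc² = 43720 MeV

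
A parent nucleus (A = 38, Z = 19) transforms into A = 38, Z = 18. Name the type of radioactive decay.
ΔA = 0, ΔZ = -1 ⇒ beta-plus decay (β⁺) or electron capture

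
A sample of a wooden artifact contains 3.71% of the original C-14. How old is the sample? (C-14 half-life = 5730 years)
Age = t½ × log₂(1/ratio) = 27230 years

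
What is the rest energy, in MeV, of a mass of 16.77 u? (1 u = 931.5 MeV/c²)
E = mc² = 15620 MeV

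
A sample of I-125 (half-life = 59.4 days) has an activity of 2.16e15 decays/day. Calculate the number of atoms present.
N = A/λ = 1.851e17 atoms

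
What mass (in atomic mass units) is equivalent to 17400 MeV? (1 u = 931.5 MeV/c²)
m = E/c² = 18.68 u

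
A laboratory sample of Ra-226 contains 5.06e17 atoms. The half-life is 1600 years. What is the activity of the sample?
A = λN = 2.192e14 decays/year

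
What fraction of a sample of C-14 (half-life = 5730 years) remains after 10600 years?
N/N₀ = (1/2)^(t/t½) = 0.2774 = 27.7%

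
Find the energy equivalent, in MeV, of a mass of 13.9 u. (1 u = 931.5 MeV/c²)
E = mc² = 12950 MeV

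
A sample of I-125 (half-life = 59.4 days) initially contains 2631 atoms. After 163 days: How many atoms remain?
N = N₀(1/2)^(t/t½) = 392.7 atoms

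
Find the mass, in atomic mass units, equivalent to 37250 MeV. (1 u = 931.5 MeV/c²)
m = E/c² = 39.99 u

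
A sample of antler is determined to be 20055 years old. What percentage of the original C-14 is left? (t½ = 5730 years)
N/N₀ = (1/2)^(t/t½) = 0.08839 = 8.84%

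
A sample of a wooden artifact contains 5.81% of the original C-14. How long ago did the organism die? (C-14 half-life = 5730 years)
Age = t½ × log₂(1/ratio) = 23520 years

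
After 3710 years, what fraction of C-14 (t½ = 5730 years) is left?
N/N₀ = (1/2)^(t/t½) = 0.6384 = 63.8%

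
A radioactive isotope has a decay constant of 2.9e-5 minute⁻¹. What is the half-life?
t½ = ln(2)/λ = 23900 minutes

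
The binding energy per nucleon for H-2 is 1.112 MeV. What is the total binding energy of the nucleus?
B.E. = 1.112 × 2 = 2.224 MeV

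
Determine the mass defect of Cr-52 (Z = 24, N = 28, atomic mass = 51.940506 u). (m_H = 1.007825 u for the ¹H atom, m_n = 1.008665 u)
Δm = Z·m_H + N·m_n − M = 0.4899 u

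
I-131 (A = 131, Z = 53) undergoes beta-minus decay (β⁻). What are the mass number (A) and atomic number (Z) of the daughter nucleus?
Daughter: A = 131, Z = 54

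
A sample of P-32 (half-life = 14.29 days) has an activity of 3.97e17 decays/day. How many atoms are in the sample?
N = A/λ = 8.185e18 atoms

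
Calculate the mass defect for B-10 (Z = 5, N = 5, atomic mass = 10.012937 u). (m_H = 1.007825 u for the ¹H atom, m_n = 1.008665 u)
Δm = Z·m_H + N·m_n − M = 0.06951 u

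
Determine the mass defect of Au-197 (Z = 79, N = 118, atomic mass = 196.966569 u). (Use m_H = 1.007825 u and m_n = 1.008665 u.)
Δm = Z·m_H + N·m_n − M = 1.674 u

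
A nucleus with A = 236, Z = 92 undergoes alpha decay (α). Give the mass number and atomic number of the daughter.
Daughter: A = 232, Z = 90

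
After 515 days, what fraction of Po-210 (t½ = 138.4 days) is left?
N/N₀ = (1/2)^(t/t½) = 0.07583 = 7.58%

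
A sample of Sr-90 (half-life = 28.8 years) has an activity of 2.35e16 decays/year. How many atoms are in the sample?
N = A/λ = 9.764e17 atoms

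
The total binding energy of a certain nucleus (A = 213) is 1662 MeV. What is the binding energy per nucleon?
B.E./A = 1662/213 = 7.803 MeV/nucleon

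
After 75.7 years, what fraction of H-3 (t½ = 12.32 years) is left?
N/N₀ = (1/2)^(t/t½) = 0.01414 = 1.41%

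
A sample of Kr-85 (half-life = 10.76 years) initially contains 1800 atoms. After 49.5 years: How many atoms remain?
N = N₀(1/2)^(t/t½) = 74.2 atoms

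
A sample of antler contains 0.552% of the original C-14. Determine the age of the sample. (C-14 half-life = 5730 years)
Age = t½ × log₂(1/ratio) = 42980 years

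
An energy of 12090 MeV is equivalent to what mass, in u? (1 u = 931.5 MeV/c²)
m = E/c² = 12.98 u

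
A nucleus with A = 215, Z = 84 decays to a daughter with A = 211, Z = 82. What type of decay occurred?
ΔA = -4, ΔZ = -2 ⇒ alpha decay (α)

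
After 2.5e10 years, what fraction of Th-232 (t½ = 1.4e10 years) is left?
N/N₀ = (1/2)^(t/t½) = 0.29 = 29%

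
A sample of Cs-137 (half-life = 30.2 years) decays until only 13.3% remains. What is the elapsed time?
t = t½ × log₂(N₀/N) = 87.9 years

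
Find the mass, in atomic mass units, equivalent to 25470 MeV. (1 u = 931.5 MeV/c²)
m = E/c² = 27.34 u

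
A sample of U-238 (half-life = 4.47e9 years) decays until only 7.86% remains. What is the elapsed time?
t = t½ × log₂(N₀/N) = 1.64e10 years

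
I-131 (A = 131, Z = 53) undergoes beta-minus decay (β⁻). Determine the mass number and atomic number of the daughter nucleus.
Daughter: A = 131, Z = 54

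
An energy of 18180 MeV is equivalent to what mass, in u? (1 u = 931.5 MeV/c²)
m = E/c² = 19.52 u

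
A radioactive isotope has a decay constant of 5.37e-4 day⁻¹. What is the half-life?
t½ = ln(2)/λ = 1291 days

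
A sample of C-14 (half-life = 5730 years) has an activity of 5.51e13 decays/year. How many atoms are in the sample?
N = A/λ = 4.555e17 atoms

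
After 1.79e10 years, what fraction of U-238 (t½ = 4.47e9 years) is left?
N/N₀ = (1/2)^(t/t½) = 0.06231 = 6.23%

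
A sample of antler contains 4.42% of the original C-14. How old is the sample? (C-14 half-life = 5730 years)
Age = t½ × log₂(1/ratio) = 25780 years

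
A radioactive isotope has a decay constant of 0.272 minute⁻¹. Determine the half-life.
t½ = ln(2)/λ = 2.548 minutes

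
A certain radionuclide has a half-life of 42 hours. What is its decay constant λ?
λ = ln(2)/t½ = 0.0165 hour⁻¹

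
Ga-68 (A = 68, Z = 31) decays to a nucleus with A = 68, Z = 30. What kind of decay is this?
ΔA = 0, ΔZ = -1 ⇒ beta-plus decay (β⁺) or electron capture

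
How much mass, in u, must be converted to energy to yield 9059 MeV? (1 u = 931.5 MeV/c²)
m = E/c² = 9.725 u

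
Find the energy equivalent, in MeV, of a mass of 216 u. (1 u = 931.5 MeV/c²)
E = mc² = 2.012e5 MeV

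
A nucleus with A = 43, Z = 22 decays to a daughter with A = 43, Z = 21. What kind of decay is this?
ΔA = 0, ΔZ = -1 ⇒ beta-plus decay (β⁺) or electron capture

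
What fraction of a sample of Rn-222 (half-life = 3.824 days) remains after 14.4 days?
N/N₀ = (1/2)^(t/t½) = 0.07352 = 7.35%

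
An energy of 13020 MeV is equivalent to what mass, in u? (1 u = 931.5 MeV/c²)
m = E/c² = 13.98 u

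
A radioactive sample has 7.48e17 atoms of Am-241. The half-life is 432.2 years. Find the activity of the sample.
A = λN = 1.2e15 decays/year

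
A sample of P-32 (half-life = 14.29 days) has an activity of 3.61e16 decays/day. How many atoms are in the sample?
N = A/λ = 7.442e17 atoms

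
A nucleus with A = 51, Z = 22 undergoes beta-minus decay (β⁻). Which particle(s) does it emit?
β⁻: electron (e⁻) + antineutrino (ν̄ₑ)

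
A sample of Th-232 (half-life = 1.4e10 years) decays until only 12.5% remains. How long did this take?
t = t½ × log₂(N₀/N) = 4.2e10 years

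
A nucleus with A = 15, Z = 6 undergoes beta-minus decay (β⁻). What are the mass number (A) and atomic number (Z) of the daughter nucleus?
Daughter: A = 15, Z = 7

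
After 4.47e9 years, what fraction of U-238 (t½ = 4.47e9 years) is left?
N/N₀ = (1/2)^(t/t½) = 0.5 = 50%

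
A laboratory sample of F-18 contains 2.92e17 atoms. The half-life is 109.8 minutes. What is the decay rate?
A = λN = 1.843e15 decays/minute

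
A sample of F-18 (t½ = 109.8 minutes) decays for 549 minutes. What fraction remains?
N/N₀ = (1/2)^(t/t½) = 0.03125 = 3.12%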